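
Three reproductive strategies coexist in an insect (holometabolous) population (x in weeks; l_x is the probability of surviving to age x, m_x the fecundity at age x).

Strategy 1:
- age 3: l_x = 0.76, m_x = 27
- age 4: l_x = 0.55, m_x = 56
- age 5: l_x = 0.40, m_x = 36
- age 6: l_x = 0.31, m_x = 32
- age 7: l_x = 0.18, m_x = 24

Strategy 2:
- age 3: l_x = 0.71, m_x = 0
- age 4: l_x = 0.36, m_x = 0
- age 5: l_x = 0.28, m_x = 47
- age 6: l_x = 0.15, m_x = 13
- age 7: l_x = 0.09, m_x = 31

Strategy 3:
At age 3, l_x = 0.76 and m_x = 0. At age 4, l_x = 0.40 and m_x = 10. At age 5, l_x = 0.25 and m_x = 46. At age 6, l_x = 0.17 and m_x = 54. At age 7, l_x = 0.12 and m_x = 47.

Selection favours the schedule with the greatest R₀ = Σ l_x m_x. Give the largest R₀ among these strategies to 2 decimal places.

Strategy 1: R₀ = 0.76×27 + 0.55×56 + 0.40×36 + 0.31×32 + 0.18×24 = 79.9600
Strategy 2: R₀ = 0.71×0 + 0.36×0 + 0.28×47 + 0.15×13 + 0.09×31 = 17.9000
Strategy 3: R₀ = 0.76×0 + 0.40×10 + 0.25×46 + 0.17×54 + 0.12×47 = 30.3200
Highest R₀: strategy 1 with 79.9600.

79.96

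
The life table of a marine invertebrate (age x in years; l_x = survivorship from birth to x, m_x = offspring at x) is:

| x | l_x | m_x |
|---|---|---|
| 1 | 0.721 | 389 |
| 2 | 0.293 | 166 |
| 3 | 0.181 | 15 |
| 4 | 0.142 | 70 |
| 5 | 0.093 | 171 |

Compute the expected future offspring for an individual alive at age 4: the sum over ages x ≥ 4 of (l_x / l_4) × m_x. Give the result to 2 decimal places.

181.99

l_4 = 0.142. Conditional survival from age 4 to x is l_x / l_4.
  x=4: (0.142/0.142) × 70 = 70.0000
  x=5: (0.093/0.142) × 171 = 111.9930
Sum = 70.0000 + 111.9930 = 181.9930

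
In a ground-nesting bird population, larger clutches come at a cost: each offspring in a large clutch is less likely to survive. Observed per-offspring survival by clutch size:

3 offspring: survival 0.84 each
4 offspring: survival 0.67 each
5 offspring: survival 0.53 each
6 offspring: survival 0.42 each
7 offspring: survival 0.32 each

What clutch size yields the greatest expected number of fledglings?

4

Expected fledglings = c × s(c):
  c=3: 3 × 0.84 = 2.520
  c=4: 4 × 0.67 = 2.680
  c=5: 5 × 0.53 = 2.650
  c=6: 6 × 0.42 = 2.520
  c=7: 7 × 0.32 = 2.240
Maximum at c = 4 (2.680 fledglings).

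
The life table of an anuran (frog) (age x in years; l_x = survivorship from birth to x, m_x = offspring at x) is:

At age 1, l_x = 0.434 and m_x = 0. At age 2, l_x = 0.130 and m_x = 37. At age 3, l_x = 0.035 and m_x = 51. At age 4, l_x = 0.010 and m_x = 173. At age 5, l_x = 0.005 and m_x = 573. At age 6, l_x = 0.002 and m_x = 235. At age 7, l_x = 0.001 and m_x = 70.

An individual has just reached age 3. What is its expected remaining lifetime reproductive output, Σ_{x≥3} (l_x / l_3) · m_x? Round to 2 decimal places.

l_3 = 0.035. Conditional survival from age 3 to x is l_x / l_3.
  x=3: (0.035/0.035) × 51 = 51.0000
  x=4: (0.010/0.035) × 173 = 49.4286
  x=5: (0.005/0.035) × 573 = 81.8571
  x=6: (0.002/0.035) × 235 = 13.4286
  x=7: (0.001/0.035) × 70 = 2.0000
Sum = 51.0000 + 49.4286 + 81.8571 + 13.4286 + 2.0000 = 197.7143

197.71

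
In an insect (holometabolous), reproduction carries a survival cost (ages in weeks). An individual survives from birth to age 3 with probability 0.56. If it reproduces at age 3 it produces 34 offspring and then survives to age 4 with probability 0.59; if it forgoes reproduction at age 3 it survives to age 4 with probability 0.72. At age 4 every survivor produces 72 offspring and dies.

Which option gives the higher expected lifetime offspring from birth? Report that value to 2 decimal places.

breed at age 3: R₀ = 0.56 × (34 + 0.59 × 72) = 0.56 × 76.4800 = 42.8288
delay to age 4: R₀ = 0.56 × (0.72 × 72) = 0.56 × 51.8400 = 29.0304
Higher: breed at age 3 (42.8288).

42.83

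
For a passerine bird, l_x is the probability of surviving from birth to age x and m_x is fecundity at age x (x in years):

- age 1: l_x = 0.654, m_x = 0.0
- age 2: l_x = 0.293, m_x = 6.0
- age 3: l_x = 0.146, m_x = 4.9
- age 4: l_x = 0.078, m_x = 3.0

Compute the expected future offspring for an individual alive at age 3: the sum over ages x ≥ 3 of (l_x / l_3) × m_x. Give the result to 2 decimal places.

6.50

l_3 = 0.146. Conditional survival from age 3 to x is l_x / l_3.
  x=3: (0.146/0.146) × 4.9 = 4.9000
  x=4: (0.078/0.146) × 3.0 = 1.6027
Sum = 4.9000 + 1.6027 = 6.5027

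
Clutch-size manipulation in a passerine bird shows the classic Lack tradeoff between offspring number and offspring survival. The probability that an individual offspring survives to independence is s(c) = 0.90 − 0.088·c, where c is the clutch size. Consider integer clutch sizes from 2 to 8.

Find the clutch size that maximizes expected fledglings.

Expected fledglings = c × s(c):
  c=2: 2 × 0.724 = 1.448
  c=3: 3 × 0.636 = 1.908
  c=4: 4 × 0.548 = 2.192
  c=5: 5 × 0.460 = 2.300
  c=6: 6 × 0.372 = 2.232
  c=7: 7 × 0.284 = 1.988
  c=8: 8 × 0.196 = 1.568
Maximum at c = 5 (2.300 fledglings).

5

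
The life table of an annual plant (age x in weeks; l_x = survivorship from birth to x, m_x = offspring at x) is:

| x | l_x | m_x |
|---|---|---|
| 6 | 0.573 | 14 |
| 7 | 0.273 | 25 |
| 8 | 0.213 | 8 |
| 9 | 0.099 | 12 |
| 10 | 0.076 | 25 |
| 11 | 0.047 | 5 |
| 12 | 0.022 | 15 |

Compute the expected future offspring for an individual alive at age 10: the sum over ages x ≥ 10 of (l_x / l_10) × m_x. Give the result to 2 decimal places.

l_10 = 0.076. Conditional survival from age 10 to x is l_x / l_10.
  x=10: (0.076/0.076) × 25 = 25.0000
  x=11: (0.047/0.076) × 5 = 3.0921
  x=12: (0.022/0.076) × 15 = 4.3421
Sum = 25.0000 + 3.0921 + 4.3421 = 32.4342

32.43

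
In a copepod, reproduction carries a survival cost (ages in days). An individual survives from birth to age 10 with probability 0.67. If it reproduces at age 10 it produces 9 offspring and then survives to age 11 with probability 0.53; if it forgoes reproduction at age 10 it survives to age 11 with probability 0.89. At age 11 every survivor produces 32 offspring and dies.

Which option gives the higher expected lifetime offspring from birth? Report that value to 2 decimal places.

19.08

breed at age 10: R₀ = 0.67 × (9 + 0.53 × 32) = 0.67 × 25.9600 = 17.3932
delay to age 11: R₀ = 0.67 × (0.89 × 32) = 0.67 × 28.4800 = 19.0816
Higher: delay to age 11 (19.0816).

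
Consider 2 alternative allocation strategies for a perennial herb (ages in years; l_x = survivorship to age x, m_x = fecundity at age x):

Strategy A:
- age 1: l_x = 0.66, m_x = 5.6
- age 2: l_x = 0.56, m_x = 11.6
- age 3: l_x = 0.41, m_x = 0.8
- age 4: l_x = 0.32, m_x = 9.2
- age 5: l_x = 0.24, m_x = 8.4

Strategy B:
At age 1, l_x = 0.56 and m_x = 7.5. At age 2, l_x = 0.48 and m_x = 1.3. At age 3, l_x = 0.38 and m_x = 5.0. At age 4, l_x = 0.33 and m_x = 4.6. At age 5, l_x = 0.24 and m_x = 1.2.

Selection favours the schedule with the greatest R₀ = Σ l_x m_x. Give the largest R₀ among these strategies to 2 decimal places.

15.48

Strategy A: R₀ = 0.66×5.6 + 0.56×11.6 + 0.41×0.8 + 0.32×9.2 + 0.24×8.4 = 15.4800
Strategy B: R₀ = 0.56×7.5 + 0.48×1.3 + 0.38×5.0 + 0.33×4.6 + 0.24×1.2 = 8.5300
Highest R₀: strategy A with 15.4800.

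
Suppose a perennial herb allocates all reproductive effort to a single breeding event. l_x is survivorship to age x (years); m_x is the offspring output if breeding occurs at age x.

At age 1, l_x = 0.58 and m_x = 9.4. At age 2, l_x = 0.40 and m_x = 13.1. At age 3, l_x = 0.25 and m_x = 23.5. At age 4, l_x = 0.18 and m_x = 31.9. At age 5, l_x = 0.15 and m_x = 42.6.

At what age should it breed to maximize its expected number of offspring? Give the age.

Expected offspring if breeding at age x = l_x × m_x:
  age 1: 0.58 × 9.4 = 5.452
  age 2: 0.40 × 13.1 = 5.240
  age 3: 0.25 × 23.5 = 5.875
  age 4: 0.18 × 31.9 = 5.742
  age 5: 0.15 × 42.6 = 6.390
Maximum at age 5 (6.390).

5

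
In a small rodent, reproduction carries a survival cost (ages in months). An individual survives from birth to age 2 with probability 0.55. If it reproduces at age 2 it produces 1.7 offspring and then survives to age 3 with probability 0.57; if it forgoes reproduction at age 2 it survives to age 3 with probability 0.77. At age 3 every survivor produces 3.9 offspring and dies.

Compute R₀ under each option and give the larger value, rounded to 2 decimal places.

breed at age 2: R₀ = 0.55 × (1.7 + 0.57 × 3.9) = 0.55 × 3.9230 = 2.1577
delay to age 3: R₀ = 0.55 × (0.77 × 3.9) = 0.55 × 3.0030 = 1.6517
Higher: breed at age 2 (2.1577).

2.16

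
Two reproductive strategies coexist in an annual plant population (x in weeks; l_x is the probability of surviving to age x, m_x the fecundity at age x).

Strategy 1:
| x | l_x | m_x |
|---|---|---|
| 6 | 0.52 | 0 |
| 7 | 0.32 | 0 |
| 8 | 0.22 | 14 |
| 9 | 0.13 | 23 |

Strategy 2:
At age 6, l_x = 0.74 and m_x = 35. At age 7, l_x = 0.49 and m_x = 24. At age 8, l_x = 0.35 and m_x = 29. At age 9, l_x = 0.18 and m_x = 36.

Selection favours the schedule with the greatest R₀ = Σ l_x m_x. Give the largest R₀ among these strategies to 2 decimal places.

Strategy 1: R₀ = 0.52×0 + 0.32×0 + 0.22×14 + 0.13×23 = 6.0700
Strategy 2: R₀ = 0.74×35 + 0.49×24 + 0.35×29 + 0.18×36 = 54.2900
Highest R₀: strategy 2 with 54.2900.

54.29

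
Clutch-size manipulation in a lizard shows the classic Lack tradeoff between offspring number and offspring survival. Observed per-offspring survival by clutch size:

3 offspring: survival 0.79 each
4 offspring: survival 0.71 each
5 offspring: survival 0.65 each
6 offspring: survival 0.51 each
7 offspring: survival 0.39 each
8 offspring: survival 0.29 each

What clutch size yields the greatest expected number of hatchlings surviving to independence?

5

Expected hatchlings surviving to independence = c × s(c):
  c=3: 3 × 0.79 = 2.370
  c=4: 4 × 0.71 = 2.840
  c=5: 5 × 0.65 = 3.250
  c=6: 6 × 0.51 = 3.060
  c=7: 7 × 0.39 = 2.730
  c=8: 8 × 0.29 = 2.320
Maximum at c = 5 (3.250 hatchlings surviving to independence).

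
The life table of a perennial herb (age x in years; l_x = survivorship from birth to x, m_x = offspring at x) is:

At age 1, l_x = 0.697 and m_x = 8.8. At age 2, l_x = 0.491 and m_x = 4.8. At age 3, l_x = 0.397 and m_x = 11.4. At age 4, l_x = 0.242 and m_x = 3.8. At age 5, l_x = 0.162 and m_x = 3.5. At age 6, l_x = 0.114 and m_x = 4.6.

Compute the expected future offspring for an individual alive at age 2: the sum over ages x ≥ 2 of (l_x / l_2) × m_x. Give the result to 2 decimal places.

18.11

l_2 = 0.491. Conditional survival from age 2 to x is l_x / l_2.
  x=2: (0.491/0.491) × 4.8 = 4.8000
  x=3: (0.397/0.491) × 11.4 = 9.2175
  x=4: (0.242/0.491) × 3.8 = 1.8729
  x=5: (0.162/0.491) × 3.5 = 1.1548
  x=6: (0.114/0.491) × 4.6 = 1.0680
Sum = 4.8000 + 9.2175 + 1.8729 + 1.1548 + 1.0680 = 18.1132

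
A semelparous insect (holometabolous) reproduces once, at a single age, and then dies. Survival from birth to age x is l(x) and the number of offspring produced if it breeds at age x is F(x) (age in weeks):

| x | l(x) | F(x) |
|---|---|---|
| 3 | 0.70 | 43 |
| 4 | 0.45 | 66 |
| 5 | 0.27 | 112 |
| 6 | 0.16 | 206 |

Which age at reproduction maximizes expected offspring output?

Expected offspring if breeding at age x = l(x) × F(x):
  age 3: 0.70 × 43 = 30.100
  age 4: 0.45 × 66 = 29.700
  age 5: 0.27 × 112 = 30.240
  age 6: 0.16 × 206 = 32.960
Maximum at age 6 (32.960).

6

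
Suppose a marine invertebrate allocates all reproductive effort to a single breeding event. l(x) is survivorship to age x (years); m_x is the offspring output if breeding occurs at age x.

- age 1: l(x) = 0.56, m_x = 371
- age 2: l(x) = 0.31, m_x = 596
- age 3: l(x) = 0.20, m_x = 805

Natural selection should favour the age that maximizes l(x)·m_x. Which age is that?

1

Expected offspring if breeding at age x = l(x) × m_x:
  age 1: 0.56 × 371 = 207.760
  age 2: 0.31 × 596 = 184.760
  age 3: 0.20 × 805 = 161.000
Maximum at age 1 (207.760).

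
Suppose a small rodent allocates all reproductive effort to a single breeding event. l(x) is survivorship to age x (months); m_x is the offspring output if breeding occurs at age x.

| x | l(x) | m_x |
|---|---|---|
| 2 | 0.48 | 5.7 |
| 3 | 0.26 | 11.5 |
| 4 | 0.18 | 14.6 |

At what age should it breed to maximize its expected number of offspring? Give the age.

3

Expected offspring if breeding at age x = l(x) × m_x:
  age 2: 0.48 × 5.7 = 2.736
  age 3: 0.26 × 11.5 = 2.990
  age 4: 0.18 × 14.6 = 2.628
Maximum at age 3 (2.990).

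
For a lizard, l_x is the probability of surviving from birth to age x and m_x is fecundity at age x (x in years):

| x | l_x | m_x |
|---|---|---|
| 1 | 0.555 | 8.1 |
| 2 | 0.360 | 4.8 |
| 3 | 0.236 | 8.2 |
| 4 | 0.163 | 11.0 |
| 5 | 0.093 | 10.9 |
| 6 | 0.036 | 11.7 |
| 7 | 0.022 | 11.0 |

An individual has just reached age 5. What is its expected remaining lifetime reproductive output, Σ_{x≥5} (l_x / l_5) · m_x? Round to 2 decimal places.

18.03

l_5 = 0.093. Conditional survival from age 5 to x is l_x / l_5.
  x=5: (0.093/0.093) × 10.9 = 10.9000
  x=6: (0.036/0.093) × 11.7 = 4.5290
  x=7: (0.022/0.093) × 11.0 = 2.6022
Sum = 10.9000 + 4.5290 + 2.6022 = 18.0312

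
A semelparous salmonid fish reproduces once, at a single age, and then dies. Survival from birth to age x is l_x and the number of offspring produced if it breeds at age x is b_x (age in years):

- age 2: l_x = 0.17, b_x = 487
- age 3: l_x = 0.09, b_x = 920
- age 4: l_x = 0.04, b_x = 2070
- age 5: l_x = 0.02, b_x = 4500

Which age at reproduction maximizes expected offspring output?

Expected offspring if breeding at age x = l_x × b_x:
  age 2: 0.17 × 487 = 82.790
  age 3: 0.09 × 920 = 82.800
  age 4: 0.04 × 2070 = 82.800
  age 5: 0.02 × 4500 = 90.000
Maximum at age 5 (90.000).

5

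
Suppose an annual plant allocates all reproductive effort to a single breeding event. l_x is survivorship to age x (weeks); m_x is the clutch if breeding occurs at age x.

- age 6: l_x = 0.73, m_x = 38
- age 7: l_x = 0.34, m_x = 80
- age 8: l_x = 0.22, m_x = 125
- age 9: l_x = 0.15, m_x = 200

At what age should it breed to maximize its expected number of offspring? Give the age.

Expected offspring if breeding at age x = l_x × m_x:
  age 6: 0.73 × 38 = 27.740
  age 7: 0.34 × 80 = 27.200
  age 8: 0.22 × 125 = 27.500
  age 9: 0.15 × 200 = 30.000
Maximum at age 9 (30.000).

9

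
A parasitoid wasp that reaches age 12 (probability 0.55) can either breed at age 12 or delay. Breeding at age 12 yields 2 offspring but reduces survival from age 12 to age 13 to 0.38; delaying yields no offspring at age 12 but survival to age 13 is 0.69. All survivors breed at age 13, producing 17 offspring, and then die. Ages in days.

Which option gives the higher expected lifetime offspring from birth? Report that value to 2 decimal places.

6.45

breed at age 12: R₀ = 0.55 × (2 + 0.38 × 17) = 0.55 × 8.4600 = 4.6530
delay to age 13: R₀ = 0.55 × (0.69 × 17) = 0.55 × 11.7300 = 6.4515
Higher: delay to age 13 (6.4515).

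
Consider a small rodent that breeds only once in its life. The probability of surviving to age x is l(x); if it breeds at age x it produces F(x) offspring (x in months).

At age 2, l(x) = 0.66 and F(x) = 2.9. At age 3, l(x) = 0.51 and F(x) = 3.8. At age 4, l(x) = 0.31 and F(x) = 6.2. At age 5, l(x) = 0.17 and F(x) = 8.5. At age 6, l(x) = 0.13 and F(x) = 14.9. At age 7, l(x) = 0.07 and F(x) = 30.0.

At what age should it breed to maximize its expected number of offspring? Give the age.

Expected offspring if breeding at age x = l(x) × F(x):
  age 2: 0.66 × 2.9 = 1.914
  age 3: 0.51 × 3.8 = 1.938
  age 4: 0.31 × 6.2 = 1.922
  age 5: 0.17 × 8.5 = 1.445
  age 6: 0.13 × 14.9 = 1.937
  age 7: 0.07 × 30.0 = 2.100
Maximum at age 7 (2.100).

7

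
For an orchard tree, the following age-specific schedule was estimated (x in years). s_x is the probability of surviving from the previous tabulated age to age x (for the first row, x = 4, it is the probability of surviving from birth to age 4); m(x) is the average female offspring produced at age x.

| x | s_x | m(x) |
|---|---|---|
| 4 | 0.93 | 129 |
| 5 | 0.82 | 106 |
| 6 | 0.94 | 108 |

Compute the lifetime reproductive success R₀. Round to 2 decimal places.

278.22

Survivorship from birth: l_x = s_4·s_5·…·s_x.
  l_4 = 0.93000
  l_5 = 0.76260
  l_6 = 0.71684
R₀ = Σ l_x m(x):
  age 4: 0.93000 × 129 = 119.9700
  age 5: 0.76260 × 106 = 80.8356
  age 6: 0.71684 × 108 = 77.4187
R₀ = 119.9700 + 80.8356 + 77.4187 = 278.2243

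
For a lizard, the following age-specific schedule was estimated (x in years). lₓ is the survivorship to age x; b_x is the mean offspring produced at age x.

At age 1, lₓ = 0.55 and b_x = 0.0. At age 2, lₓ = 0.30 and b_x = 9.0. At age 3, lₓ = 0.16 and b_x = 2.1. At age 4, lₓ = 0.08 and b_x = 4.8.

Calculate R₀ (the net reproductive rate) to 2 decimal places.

R₀ = Σ lₓ b_x:
  age 1: 0.55 × 0.0 = 0.0000
  age 2: 0.30 × 9.0 = 2.7000
  age 3: 0.16 × 2.1 = 0.3360
  age 4: 0.08 × 4.8 = 0.3840
R₀ = 0.0000 + 2.7000 + 0.3360 + 0.3840 = 3.4200

3.42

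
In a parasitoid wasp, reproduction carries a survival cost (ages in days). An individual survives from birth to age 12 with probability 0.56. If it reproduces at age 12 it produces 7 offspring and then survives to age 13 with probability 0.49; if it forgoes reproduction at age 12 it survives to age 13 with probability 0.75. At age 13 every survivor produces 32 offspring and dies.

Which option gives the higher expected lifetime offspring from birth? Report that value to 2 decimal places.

breed at age 12: R₀ = 0.56 × (7 + 0.49 × 32) = 0.56 × 22.6800 = 12.7008
delay to age 13: R₀ = 0.56 × (0.75 × 32) = 0.56 × 24.0000 = 13.4400
Higher: delay to age 13 (13.4400).

13.44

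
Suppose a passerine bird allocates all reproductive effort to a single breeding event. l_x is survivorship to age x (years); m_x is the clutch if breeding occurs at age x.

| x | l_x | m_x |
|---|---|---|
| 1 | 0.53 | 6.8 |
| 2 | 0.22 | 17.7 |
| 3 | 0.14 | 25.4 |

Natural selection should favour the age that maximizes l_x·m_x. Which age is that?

Expected offspring if breeding at age x = l_x × m_x:
  age 1: 0.53 × 6.8 = 3.604
  age 2: 0.22 × 17.7 = 3.894
  age 3: 0.14 × 25.4 = 3.556
Maximum at age 2 (3.894).

2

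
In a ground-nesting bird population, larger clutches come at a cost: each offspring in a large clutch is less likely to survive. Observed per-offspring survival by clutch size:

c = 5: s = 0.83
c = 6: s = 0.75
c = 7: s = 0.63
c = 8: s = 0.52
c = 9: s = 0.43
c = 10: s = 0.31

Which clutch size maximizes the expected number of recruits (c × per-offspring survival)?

6

Expected recruits = c × s(c):
  c=5: 5 × 0.83 = 4.150
  c=6: 6 × 0.75 = 4.500
  c=7: 7 × 0.63 = 4.410
  c=8: 8 × 0.52 = 4.160
  c=9: 9 × 0.43 = 3.870
  c=10: 10 × 0.31 = 3.100
Maximum at c = 6 (4.500 recruits).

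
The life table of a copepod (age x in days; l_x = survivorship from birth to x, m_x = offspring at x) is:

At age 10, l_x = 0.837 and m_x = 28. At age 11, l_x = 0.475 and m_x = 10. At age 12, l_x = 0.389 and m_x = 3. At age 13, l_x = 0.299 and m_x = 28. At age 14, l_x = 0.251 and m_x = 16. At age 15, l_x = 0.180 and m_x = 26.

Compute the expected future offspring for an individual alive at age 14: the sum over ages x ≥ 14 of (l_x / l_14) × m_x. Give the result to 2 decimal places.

l_14 = 0.251. Conditional survival from age 14 to x is l_x / l_14.
  x=14: (0.251/0.251) × 16 = 16.0000
  x=15: (0.180/0.251) × 26 = 18.6454
Sum = 16.0000 + 18.6454 = 34.6454

34.65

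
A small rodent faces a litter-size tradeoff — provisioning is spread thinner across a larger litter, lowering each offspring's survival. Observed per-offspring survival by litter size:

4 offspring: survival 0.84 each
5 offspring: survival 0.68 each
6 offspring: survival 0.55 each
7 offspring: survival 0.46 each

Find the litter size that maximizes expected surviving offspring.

Expected surviving offspring = c × s(c):
  c=4: 4 × 0.84 = 3.360
  c=5: 5 × 0.68 = 3.400
  c=6: 6 × 0.55 = 3.300
  c=7: 7 × 0.46 = 3.220
Maximum at c = 5 (3.400 surviving offspring).

5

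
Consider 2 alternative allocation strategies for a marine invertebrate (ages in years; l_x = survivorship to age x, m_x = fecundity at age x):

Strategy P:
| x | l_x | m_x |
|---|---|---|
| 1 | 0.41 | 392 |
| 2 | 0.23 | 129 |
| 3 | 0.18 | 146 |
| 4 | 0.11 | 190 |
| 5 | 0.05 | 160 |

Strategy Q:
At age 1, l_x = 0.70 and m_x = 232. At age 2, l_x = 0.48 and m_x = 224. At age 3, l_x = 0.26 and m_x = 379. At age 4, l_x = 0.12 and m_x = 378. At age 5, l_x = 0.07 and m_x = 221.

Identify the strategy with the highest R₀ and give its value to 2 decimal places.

429.29

Strategy P: R₀ = 0.41×392 + 0.23×129 + 0.18×146 + 0.11×190 + 0.05×160 = 245.5700
Strategy Q: R₀ = 0.70×232 + 0.48×224 + 0.26×379 + 0.12×378 + 0.07×221 = 429.2900
Highest R₀: strategy Q with 429.2900.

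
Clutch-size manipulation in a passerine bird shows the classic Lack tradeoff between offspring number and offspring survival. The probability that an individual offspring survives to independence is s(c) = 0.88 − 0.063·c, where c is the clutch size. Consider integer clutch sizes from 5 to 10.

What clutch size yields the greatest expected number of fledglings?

Expected fledglings = c × s(c):
  c=5: 5 × 0.565 = 2.825
  c=6: 6 × 0.502 = 3.012
  c=7: 7 × 0.439 = 3.073
  c=8: 8 × 0.376 = 3.008
  c=9: 9 × 0.313 = 2.817
  c=10: 10 × 0.250 = 2.500
Maximum at c = 7 (3.073 fledglings).

7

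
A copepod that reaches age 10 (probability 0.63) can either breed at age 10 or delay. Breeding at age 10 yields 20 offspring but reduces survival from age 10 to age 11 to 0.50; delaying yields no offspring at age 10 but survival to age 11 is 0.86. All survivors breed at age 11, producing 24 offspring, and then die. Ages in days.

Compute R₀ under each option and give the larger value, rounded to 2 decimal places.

20.16

breed at age 10: R₀ = 0.63 × (20 + 0.50 × 24) = 0.63 × 32.0000 = 20.1600
delay to age 11: R₀ = 0.63 × (0.86 × 24) = 0.63 × 20.6400 = 13.0032
Higher: breed at age 10 (20.1600).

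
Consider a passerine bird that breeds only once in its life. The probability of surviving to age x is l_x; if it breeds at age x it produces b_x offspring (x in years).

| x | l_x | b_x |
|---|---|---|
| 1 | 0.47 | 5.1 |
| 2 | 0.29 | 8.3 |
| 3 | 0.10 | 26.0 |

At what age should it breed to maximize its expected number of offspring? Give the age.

3

Expected offspring if breeding at age x = l_x × b_x:
  age 1: 0.47 × 5.1 = 2.397
  age 2: 0.29 × 8.3 = 2.407
  age 3: 0.10 × 26.0 = 2.600
Maximum at age 3 (2.600).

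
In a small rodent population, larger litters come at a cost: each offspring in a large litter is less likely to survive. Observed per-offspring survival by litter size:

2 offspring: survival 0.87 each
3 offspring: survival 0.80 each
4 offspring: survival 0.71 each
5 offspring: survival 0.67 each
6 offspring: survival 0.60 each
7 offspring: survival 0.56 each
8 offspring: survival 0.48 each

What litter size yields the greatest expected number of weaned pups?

7

Expected weaned pups = c × s(c):
  c=2: 2 × 0.87 = 1.740
  c=3: 3 × 0.80 = 2.400
  c=4: 4 × 0.71 = 2.840
  c=5: 5 × 0.67 = 3.350
  c=6: 6 × 0.60 = 3.600
  c=7: 7 × 0.56 = 3.920
  c=8: 8 × 0.48 = 3.840
Maximum at c = 7 (3.920 weaned pups).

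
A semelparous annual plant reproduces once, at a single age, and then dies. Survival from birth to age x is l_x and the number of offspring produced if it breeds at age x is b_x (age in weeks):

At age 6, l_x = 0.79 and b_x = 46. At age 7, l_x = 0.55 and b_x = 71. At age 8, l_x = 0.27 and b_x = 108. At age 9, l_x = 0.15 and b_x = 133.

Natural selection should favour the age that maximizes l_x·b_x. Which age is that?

7

Expected offspring if breeding at age x = l_x × b_x:
  age 6: 0.79 × 46 = 36.340
  age 7: 0.55 × 71 = 39.050
  age 8: 0.27 × 108 = 29.160
  age 9: 0.15 × 133 = 19.950
Maximum at age 7 (39.050).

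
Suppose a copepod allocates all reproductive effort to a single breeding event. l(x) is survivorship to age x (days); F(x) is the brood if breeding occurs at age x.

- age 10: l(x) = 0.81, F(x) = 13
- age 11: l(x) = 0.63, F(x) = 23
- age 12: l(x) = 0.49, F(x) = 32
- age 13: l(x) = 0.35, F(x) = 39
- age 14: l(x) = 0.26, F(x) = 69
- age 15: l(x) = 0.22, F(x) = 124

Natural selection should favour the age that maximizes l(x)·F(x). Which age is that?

15

Expected offspring if breeding at age x = l(x) × F(x):
  age 10: 0.81 × 13 = 10.530
  age 11: 0.63 × 23 = 14.490
  age 12: 0.49 × 32 = 15.680
  age 13: 0.35 × 39 = 13.650
  age 14: 0.26 × 69 = 17.940
  age 15: 0.22 × 124 = 27.280
Maximum at age 15 (27.280).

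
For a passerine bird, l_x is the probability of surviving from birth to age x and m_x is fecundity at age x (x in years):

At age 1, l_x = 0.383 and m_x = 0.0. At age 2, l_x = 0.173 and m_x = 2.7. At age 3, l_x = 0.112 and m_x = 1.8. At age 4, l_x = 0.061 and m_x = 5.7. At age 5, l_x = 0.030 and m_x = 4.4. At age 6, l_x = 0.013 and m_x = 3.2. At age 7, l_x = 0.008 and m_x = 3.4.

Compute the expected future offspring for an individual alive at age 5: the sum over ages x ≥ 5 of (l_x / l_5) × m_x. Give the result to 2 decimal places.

6.69

l_5 = 0.030. Conditional survival from age 5 to x is l_x / l_5.
  x=5: (0.030/0.030) × 4.4 = 4.4000
  x=6: (0.013/0.030) × 3.2 = 1.3867
  x=7: (0.008/0.030) × 3.4 = 0.9067
Sum = 4.4000 + 1.3867 + 0.9067 = 6.6933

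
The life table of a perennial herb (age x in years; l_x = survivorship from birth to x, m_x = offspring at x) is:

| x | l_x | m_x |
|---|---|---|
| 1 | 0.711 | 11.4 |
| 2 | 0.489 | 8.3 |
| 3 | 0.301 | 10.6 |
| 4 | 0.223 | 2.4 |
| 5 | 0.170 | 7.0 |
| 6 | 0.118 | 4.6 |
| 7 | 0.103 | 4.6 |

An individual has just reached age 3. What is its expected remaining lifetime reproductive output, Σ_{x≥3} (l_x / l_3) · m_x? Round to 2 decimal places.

l_3 = 0.301. Conditional survival from age 3 to x is l_x / l_3.
  x=3: (0.301/0.301) × 10.6 = 10.6000
  x=4: (0.223/0.301) × 2.4 = 1.7781
  x=5: (0.170/0.301) × 7.0 = 3.9535
  x=6: (0.118/0.301) × 4.6 = 1.8033
  x=7: (0.103/0.301) × 4.6 = 1.5741
Sum = 10.6000 + 1.7781 + 3.9535 + 1.8033 + 1.5741 = 19.7090

19.71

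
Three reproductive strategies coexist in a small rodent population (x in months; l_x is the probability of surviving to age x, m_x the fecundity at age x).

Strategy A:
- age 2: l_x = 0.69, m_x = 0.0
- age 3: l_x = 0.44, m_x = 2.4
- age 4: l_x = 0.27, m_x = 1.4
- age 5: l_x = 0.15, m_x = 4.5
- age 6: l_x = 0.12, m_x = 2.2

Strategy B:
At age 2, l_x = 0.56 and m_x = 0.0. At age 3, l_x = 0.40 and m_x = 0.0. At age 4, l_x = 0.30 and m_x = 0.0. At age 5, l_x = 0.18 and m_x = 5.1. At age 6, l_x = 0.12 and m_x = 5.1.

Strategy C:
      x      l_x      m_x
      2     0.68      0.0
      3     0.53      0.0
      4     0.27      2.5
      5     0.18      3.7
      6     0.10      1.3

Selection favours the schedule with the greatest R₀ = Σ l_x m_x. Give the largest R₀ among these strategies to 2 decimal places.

2.37

Strategy A: R₀ = 0.69×0.0 + 0.44×2.4 + 0.27×1.4 + 0.15×4.5 + 0.12×2.2 = 2.3730
Strategy B: R₀ = 0.56×0.0 + 0.40×0.0 + 0.30×0.0 + 0.18×5.1 + 0.12×5.1 = 1.5300
Strategy C: R₀ = 0.68×0.0 + 0.53×0.0 + 0.27×2.5 + 0.18×3.7 + 0.10×1.3 = 1.4710
Highest R₀: strategy A with 2.3730.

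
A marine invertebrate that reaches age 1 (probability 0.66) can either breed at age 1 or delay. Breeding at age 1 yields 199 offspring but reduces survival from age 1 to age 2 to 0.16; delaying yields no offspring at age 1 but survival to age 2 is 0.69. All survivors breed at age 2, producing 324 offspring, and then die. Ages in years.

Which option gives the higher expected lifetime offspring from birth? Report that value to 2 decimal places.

165.55

breed at age 1: R₀ = 0.66 × (199 + 0.16 × 324) = 0.66 × 250.8400 = 165.5544
delay to age 2: R₀ = 0.66 × (0.69 × 324) = 0.66 × 223.5600 = 147.5496
Higher: breed at age 1 (165.5544).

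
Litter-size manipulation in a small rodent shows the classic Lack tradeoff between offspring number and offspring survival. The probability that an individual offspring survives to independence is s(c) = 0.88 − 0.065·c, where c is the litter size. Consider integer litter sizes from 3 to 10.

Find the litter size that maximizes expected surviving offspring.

Expected surviving offspring = c × s(c):
  c=3: 3 × 0.685 = 2.055
  c=4: 4 × 0.620 = 2.480
  c=5: 5 × 0.555 = 2.775
  c=6: 6 × 0.490 = 2.940
  c=7: 7 × 0.425 = 2.975
  c=8: 8 × 0.360 = 2.880
  c=9: 9 × 0.295 = 2.655
  c=10: 10 × 0.230 = 2.300
Maximum at c = 7 (2.975 surviving offspring).

7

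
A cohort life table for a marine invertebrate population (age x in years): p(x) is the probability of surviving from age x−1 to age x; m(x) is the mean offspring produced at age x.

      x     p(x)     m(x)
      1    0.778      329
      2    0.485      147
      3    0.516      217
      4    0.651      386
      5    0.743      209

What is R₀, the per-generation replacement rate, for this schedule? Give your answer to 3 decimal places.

Survivorship from birth: l_x = p_1·p_2·…·p_x.
  l_1 = 0.77800
  l_2 = 0.37733
  l_3 = 0.19470
  l_4 = 0.12675
  l_5 = 0.09418
R₀ = Σ l_x m(x):
  age 1: 0.77800 × 329 = 255.9620
  age 2: 0.37733 × 147 = 55.4675
  age 3: 0.19470 × 217 = 42.2499
  age 4: 0.12675 × 386 = 48.9255
  age 5: 0.09418 × 209 = 19.6836
R₀ = 255.9620 + 55.4675 + 42.2499 + 48.9255 + 19.6836 = 422.2885

422.289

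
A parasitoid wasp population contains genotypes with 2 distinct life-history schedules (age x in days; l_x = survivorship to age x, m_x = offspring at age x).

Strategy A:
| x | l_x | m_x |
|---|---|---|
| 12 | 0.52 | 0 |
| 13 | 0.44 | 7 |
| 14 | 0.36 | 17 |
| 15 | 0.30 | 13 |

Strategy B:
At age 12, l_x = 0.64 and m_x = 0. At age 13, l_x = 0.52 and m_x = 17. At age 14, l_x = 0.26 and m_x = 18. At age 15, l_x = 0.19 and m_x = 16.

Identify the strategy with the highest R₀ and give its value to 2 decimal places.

16.56

Strategy A: R₀ = 0.52×0 + 0.44×7 + 0.36×17 + 0.30×13 = 13.1000
Strategy B: R₀ = 0.64×0 + 0.52×17 + 0.26×18 + 0.19×16 = 16.5600
Highest R₀: strategy B with 16.5600.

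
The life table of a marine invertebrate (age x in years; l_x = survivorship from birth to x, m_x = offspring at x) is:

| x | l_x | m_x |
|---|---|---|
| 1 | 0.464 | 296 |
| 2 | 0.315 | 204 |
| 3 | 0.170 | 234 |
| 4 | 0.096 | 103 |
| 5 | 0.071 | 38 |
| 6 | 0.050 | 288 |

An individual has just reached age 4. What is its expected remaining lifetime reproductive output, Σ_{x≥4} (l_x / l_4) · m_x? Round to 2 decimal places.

281.10

l_4 = 0.096. Conditional survival from age 4 to x is l_x / l_4.
  x=4: (0.096/0.096) × 103 = 103.0000
  x=5: (0.071/0.096) × 38 = 28.1042
  x=6: (0.050/0.096) × 288 = 150.0000
Sum = 103.0000 + 28.1042 + 150.0000 = 281.1042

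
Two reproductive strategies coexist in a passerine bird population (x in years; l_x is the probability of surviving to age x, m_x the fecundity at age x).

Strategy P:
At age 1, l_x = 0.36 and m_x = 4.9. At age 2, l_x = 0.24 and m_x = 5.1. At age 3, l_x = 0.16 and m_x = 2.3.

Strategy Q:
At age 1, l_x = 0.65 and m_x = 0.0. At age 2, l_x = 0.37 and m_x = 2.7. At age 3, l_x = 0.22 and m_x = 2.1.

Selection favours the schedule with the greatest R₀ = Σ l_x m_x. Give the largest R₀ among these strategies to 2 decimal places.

Strategy P: R₀ = 0.36×4.9 + 0.24×5.1 + 0.16×2.3 = 3.3560
Strategy Q: R₀ = 0.65×0.0 + 0.37×2.7 + 0.22×2.1 = 1.4610
Highest R₀: strategy P with 3.3560.

3.36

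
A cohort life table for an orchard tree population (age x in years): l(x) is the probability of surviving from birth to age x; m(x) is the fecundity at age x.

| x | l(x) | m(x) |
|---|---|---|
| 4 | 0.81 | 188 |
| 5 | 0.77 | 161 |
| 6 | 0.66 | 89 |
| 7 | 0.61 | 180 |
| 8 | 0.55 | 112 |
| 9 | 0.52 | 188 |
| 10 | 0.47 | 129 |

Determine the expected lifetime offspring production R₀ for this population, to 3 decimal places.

R₀ = Σ l(x) m(x):
  age 4: 0.81 × 188 = 152.2800
  age 5: 0.77 × 161 = 123.9700
  age 6: 0.66 × 89 = 58.7400
  age 7: 0.61 × 180 = 109.8000
  age 8: 0.55 × 112 = 61.6000
  age 9: 0.52 × 188 = 97.7600
  age 10: 0.47 × 129 = 60.6300
R₀ = 152.2800 + 123.9700 + 58.7400 + 109.8000 + 61.6000 + 97.7600 + 60.6300 = 664.7800

664.780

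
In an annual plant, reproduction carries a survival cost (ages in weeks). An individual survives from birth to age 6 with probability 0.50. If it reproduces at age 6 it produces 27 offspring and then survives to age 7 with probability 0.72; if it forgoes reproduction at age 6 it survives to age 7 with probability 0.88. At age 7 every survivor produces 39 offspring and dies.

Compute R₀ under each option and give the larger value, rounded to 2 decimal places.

breed at age 6: R₀ = 0.50 × (27 + 0.72 × 39) = 0.50 × 55.0800 = 27.5400
delay to age 7: R₀ = 0.50 × (0.88 × 39) = 0.50 × 34.3200 = 17.1600
Higher: breed at age 6 (27.5400).

27.54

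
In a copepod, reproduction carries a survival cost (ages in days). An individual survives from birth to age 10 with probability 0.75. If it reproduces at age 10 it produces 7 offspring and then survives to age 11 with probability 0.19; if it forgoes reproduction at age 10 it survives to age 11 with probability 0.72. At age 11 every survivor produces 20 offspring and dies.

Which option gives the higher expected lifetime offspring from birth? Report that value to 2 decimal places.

10.80

breed at age 10: R₀ = 0.75 × (7 + 0.19 × 20) = 0.75 × 10.8000 = 8.1000
delay to age 11: R₀ = 0.75 × (0.72 × 20) = 0.75 × 14.4000 = 10.8000
Higher: delay to age 11 (10.8000).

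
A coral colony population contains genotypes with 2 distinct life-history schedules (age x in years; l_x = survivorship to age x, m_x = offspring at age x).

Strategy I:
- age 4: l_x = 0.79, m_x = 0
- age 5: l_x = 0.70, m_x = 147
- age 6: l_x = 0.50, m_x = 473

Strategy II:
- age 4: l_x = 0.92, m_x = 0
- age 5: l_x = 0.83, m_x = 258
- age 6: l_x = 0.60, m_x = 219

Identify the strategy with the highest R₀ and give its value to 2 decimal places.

Strategy I: R₀ = 0.79×0 + 0.70×147 + 0.50×473 = 339.4000
Strategy II: R₀ = 0.92×0 + 0.83×258 + 0.60×219 = 345.5400
Highest R₀: strategy II with 345.5400.

345.54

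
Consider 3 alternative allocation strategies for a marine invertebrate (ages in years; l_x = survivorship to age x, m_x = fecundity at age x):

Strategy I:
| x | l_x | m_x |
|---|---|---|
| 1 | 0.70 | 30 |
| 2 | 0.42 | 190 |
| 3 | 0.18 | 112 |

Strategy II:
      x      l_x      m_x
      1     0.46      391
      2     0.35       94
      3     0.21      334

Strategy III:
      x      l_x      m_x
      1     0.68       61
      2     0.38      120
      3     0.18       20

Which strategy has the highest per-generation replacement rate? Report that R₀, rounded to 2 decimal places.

282.90

Strategy I: R₀ = 0.70×30 + 0.42×190 + 0.18×112 = 120.9600
Strategy II: R₀ = 0.46×391 + 0.35×94 + 0.21×334 = 282.9000
Strategy III: R₀ = 0.68×61 + 0.38×120 + 0.18×20 = 90.6800
Highest R₀: strategy II with 282.9000.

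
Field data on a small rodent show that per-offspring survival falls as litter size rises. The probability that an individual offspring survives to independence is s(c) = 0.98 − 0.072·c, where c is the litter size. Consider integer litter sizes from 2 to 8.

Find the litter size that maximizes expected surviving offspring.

7

Expected surviving offspring = c × s(c):
  c=2: 2 × 0.836 = 1.672
  c=3: 3 × 0.764 = 2.292
  c=4: 4 × 0.692 = 2.768
  c=5: 5 × 0.620 = 3.100
  c=6: 6 × 0.548 = 3.288
  c=7: 7 × 0.476 = 3.332
  c=8: 8 × 0.404 = 3.232
Maximum at c = 7 (3.332 surviving offspring).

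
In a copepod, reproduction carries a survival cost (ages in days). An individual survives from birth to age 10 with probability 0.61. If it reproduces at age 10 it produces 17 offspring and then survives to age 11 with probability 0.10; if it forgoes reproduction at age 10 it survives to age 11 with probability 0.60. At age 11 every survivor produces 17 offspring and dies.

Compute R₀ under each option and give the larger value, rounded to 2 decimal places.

breed at age 10: R₀ = 0.61 × (17 + 0.10 × 17) = 0.61 × 18.7000 = 11.4070
delay to age 11: R₀ = 0.61 × (0.60 × 17) = 0.61 × 10.2000 = 6.2220
Higher: breed at age 10 (11.4070).

11.41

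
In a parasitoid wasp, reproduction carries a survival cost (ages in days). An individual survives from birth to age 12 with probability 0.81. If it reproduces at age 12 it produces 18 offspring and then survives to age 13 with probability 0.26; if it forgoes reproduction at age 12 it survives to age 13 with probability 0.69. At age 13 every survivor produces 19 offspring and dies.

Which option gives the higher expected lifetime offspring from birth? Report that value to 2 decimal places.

breed at age 12: R₀ = 0.81 × (18 + 0.26 × 19) = 0.81 × 22.9400 = 18.5814
delay to age 13: R₀ = 0.81 × (0.69 × 19) = 0.81 × 13.1100 = 10.6191
Higher: breed at age 12 (18.5814).

18.58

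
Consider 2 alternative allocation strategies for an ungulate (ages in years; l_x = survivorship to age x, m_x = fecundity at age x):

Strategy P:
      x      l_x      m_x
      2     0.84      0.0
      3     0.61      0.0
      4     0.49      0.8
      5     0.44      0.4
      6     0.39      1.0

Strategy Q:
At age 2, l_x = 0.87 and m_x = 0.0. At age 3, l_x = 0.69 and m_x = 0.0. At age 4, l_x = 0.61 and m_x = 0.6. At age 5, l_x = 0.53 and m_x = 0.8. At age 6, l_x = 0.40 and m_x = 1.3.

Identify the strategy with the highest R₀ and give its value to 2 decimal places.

Strategy P: R₀ = 0.84×0.0 + 0.61×0.0 + 0.49×0.8 + 0.44×0.4 + 0.39×1.0 = 0.9580
Strategy Q: R₀ = 0.87×0.0 + 0.69×0.0 + 0.61×0.6 + 0.53×0.8 + 0.40×1.3 = 1.3100
Highest R₀: strategy Q with 1.3100.

1.31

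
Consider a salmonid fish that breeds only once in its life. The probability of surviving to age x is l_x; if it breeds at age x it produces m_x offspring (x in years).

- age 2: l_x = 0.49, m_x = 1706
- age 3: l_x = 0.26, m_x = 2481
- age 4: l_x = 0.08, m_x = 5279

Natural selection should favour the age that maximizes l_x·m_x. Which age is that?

2

Expected offspring if breeding at age x = l_x × m_x:
  age 2: 0.49 × 1706 = 835.940
  age 3: 0.26 × 2481 = 645.060
  age 4: 0.08 × 5279 = 422.320
Maximum at age 2 (835.940).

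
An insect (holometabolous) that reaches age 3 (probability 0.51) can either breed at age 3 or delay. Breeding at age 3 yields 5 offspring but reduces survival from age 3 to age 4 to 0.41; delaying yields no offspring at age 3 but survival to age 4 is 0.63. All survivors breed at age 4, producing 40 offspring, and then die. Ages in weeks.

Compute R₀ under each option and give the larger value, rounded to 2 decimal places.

12.85

breed at age 3: R₀ = 0.51 × (5 + 0.41 × 40) = 0.51 × 21.4000 = 10.9140
delay to age 4: R₀ = 0.51 × (0.63 × 40) = 0.51 × 25.2000 = 12.8520
Higher: delay to age 4 (12.8520).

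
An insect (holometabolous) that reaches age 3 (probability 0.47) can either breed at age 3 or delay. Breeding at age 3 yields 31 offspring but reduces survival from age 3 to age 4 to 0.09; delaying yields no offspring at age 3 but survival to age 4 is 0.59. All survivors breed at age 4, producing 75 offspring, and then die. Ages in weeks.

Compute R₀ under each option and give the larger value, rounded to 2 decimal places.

20.80

breed at age 3: R₀ = 0.47 × (31 + 0.09 × 75) = 0.47 × 37.7500 = 17.7425
delay to age 4: R₀ = 0.47 × (0.59 × 75) = 0.47 × 44.2500 = 20.7975
Higher: delay to age 4 (20.7975).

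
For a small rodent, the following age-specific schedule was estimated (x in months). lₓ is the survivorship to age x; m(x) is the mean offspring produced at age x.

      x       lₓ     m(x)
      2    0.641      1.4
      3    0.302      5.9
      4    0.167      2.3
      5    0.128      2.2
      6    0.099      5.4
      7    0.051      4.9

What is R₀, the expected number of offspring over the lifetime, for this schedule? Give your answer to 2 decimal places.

4.13

R₀ = Σ lₓ m(x):
  age 2: 0.641 × 1.4 = 0.8974
  age 3: 0.302 × 5.9 = 1.7818
  age 4: 0.167 × 2.3 = 0.3841
  age 5: 0.128 × 2.2 = 0.2816
  age 6: 0.099 × 5.4 = 0.5346
  age 7: 0.051 × 4.9 = 0.2499
R₀ = 0.8974 + 1.7818 + 0.3841 + 0.2816 + 0.5346 + 0.2499 = 4.1294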